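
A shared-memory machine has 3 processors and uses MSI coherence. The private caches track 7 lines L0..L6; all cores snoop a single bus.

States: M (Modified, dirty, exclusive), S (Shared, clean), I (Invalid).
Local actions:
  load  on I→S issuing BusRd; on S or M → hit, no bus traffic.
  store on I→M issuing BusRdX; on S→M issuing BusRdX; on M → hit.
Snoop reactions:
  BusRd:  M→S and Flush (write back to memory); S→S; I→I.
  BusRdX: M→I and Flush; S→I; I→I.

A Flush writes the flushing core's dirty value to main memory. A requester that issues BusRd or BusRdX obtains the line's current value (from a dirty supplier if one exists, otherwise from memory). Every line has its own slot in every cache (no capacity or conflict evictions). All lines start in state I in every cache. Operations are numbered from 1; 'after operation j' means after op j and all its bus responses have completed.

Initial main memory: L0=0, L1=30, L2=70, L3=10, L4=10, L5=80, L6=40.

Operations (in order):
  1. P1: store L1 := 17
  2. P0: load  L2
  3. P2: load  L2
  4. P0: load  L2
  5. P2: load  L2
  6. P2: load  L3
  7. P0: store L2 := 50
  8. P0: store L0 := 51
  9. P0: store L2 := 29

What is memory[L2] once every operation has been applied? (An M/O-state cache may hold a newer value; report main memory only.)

memory[L2] = 70

[1] P1: store L1 := 17 | P0:I, P1:M(17), P2:I | bus: BusRdX
[2] P0: load  L2 | P0:S(70), P1:I, P2:I | bus: BusRd
[3] P2: load  L2 | P0:S(70), P1:I, P2:S(70) | bus: BusRd
[4] P0: load  L2 | P0:S(70), P1:I, P2:S(70) | bus: none
[5] P2: load  L2 | P0:S(70), P1:I, P2:S(70) | bus: none
[6] P2: load  L3 | P0:I, P1:I, P2:S(10) | bus: BusRd
[7] P0: store L2 := 50 | P0:M(50), P1:I, P2:I | bus: BusRdX
[8] P0: store L0 := 51 | P0:M(51), P1:I, P2:I | bus: BusRdX
[9] P0: store L2 := 29 | P0:M(29), P1:I, P2:I | bus: none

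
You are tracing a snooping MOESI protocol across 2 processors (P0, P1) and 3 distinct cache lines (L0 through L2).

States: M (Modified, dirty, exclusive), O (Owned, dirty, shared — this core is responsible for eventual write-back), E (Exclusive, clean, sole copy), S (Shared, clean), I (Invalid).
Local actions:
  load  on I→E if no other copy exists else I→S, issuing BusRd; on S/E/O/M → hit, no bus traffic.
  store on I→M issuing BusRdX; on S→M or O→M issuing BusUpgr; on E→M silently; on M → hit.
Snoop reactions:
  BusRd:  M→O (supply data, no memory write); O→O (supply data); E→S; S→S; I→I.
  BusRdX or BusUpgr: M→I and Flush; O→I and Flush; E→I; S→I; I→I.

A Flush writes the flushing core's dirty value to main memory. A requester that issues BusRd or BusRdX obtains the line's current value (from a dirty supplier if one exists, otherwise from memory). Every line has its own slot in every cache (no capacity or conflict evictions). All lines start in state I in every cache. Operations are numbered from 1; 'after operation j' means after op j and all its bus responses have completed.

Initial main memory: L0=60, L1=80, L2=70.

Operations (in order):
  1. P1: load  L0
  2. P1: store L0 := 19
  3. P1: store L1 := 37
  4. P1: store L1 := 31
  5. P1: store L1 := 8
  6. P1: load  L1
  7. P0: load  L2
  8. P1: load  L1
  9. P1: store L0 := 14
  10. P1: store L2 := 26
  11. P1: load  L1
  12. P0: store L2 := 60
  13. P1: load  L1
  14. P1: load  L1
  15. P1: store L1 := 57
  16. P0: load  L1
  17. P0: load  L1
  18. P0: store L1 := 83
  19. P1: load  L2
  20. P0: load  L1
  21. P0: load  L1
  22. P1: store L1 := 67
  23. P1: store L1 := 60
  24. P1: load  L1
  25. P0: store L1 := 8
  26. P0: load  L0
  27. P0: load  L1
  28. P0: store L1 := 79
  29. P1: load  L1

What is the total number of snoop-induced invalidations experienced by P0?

1. P1: load  L0  bus=[BusRd]  L0: P0=I P1=E  mem[L0]=60
2. P1: store L0 := 19  bus=[-]  L0: P0=I P1=M  mem[L0]=60
3. P1: store L1 := 37  bus=[BusRdX]  L1: P0=I P1=M  mem[L1]=80
4. P1: store L1 := 31  bus=[-]  L1: P0=I P1=M  mem[L1]=80
5. P1: store L1 := 8  bus=[-]  L1: P0=I P1=M  mem[L1]=80
6. P1: load  L1  bus=[-]  L1: P0=I P1=M  mem[L1]=80
7. P0: load  L2  bus=[BusRd]  L2: P0=E P1=I  mem[L2]=70
8. P1: load  L1  bus=[-]  L1: P0=I P1=M  mem[L1]=80
9. P1: store L0 := 14  bus=[-]  L0: P0=I P1=M  mem[L0]=60
10. P1: store L2 := 26  bus=[BusRdX]  L2: P0=I P1=M  mem[L2]=70
11. P1: load  L1  bus=[-]  L1: P0=I P1=M  mem[L1]=80
12. P0: store L2 := 60  bus=[BusRdX,Flush]  L2: P0=M P1=I  mem[L2]=26
13. P1: load  L1  bus=[-]  L1: P0=I P1=M  mem[L1]=80
14. P1: load  L1  bus=[-]  L1: P0=I P1=M  mem[L1]=80
15. P1: store L1 := 57  bus=[-]  L1: P0=I P1=M  mem[L1]=80
16. P0: load  L1  bus=[BusRd]  L1: P0=S P1=O  mem[L1]=80
17. P0: load  L1  bus=[-]  L1: P0=S P1=O  mem[L1]=80
18. P0: store L1 := 83  bus=[BusUpgr,Flush]  L1: P0=M P1=I  mem[L1]=57
19. P1: load  L2  bus=[BusRd]  L2: P0=O P1=S  mem[L2]=26
20. P0: load  L1  bus=[-]  L1: P0=M P1=I  mem[L1]=57
21. P0: load  L1  bus=[-]  L1: P0=M P1=I  mem[L1]=57
22. P1: store L1 := 67  bus=[BusRdX,Flush]  L1: P0=I P1=M  mem[L1]=83
23. P1: store L1 := 60  bus=[-]  L1: P0=I P1=M  mem[L1]=83
24. P1: load  L1  bus=[-]  L1: P0=I P1=M  mem[L1]=83
25. P0: store L1 := 8  bus=[BusRdX,Flush]  L1: P0=M P1=I  mem[L1]=60
26. P0: load  L0  bus=[BusRd]  L0: P0=S P1=O  mem[L0]=60
27. P0: load  L1  bus=[-]  L1: P0=M P1=I  mem[L1]=60
28. P0: store L1 := 79  bus=[-]  L1: P0=M P1=I  mem[L1]=60
29. P1: load  L1  bus=[BusRd]  L1: P0=O P1=S  mem[L1]=60

invalidations = 2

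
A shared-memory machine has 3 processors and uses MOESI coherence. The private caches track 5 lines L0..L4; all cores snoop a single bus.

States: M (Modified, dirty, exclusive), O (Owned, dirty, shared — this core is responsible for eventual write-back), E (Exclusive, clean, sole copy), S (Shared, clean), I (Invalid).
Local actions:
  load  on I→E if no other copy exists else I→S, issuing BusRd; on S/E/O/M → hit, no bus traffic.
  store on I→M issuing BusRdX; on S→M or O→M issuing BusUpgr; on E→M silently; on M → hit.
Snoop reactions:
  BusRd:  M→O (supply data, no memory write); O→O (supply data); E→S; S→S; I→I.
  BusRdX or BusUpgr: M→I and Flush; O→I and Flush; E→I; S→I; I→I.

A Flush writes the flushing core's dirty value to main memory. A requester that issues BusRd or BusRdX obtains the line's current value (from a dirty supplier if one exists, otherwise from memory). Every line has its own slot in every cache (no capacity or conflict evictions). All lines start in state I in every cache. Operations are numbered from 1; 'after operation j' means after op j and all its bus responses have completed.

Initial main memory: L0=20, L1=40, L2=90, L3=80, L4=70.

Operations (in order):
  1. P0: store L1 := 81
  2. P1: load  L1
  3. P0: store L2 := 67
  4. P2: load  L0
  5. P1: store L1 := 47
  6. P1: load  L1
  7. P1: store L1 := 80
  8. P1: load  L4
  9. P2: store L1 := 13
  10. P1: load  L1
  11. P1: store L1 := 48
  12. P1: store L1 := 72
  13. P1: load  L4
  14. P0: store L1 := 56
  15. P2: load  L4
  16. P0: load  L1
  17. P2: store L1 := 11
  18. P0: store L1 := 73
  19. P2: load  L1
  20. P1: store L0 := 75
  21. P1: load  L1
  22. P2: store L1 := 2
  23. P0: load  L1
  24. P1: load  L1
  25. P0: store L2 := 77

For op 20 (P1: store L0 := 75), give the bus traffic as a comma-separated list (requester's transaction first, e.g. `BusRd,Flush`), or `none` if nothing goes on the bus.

bus = BusRdX

step 1: P0: store L1 := 81  ⟶  MII  (L1)  txn=BusRdX  M[L1]=40
step 2: P1: load  L1  ⟶  OSI  (L1)  txn=BusRd  M[L1]=40
step 3: P0: store L2 := 67  ⟶  MII  (L2)  txn=BusRdX  M[L2]=90
step 4: P2: load  L0  ⟶  IIE  (L0)  txn=BusRd  M[L0]=20
step 5: P1: store L1 := 47  ⟶  IMI  (L1)  txn=BusUpgr+Flush  M[L1]=81
step 6: P1: load  L1  ⟶  IMI  (L1)  txn=∅  M[L1]=81
step 7: P1: store L1 := 80  ⟶  IMI  (L1)  txn=∅  M[L1]=81
step 8: P1: load  L4  ⟶  IEI  (L4)  txn=BusRd  M[L4]=70
step 9: P2: store L1 := 13  ⟶  IIM  (L1)  txn=BusRdX+Flush  M[L1]=80
step 10: P1: load  L1  ⟶  ISO  (L1)  txn=BusRd  M[L1]=80
step 11: P1: store L1 := 48  ⟶  IMI  (L1)  txn=BusUpgr+Flush  M[L1]=13
step 12: P1: store L1 := 72  ⟶  IMI  (L1)  txn=∅  M[L1]=13
step 13: P1: load  L4  ⟶  IEI  (L4)  txn=∅  M[L4]=70
step 14: P0: store L1 := 56  ⟶  MII  (L1)  txn=BusRdX+Flush  M[L1]=72
step 15: P2: load  L4  ⟶  ISS  (L4)  txn=BusRd  M[L4]=70
step 16: P0: load  L1  ⟶  MII  (L1)  txn=∅  M[L1]=72
step 17: P2: store L1 := 11  ⟶  IIM  (L1)  txn=BusRdX+Flush  M[L1]=56
step 18: P0: store L1 := 73  ⟶  MII  (L1)  txn=BusRdX+Flush  M[L1]=11
step 19: P2: load  L1  ⟶  OIS  (L1)  txn=BusRd  M[L1]=11
step 20: P1: store L0 := 75  ⟶  IMI  (L0)  txn=BusRdX  M[L0]=20
step 21: P1: load  L1  ⟶  OSS  (L1)  txn=BusRd  M[L1]=11
step 22: P2: store L1 := 2  ⟶  IIM  (L1)  txn=BusUpgr+Flush  M[L1]=73
step 23: P0: load  L1  ⟶  SIO  (L1)  txn=BusRd  M[L1]=73
step 24: P1: load  L1  ⟶  SSO  (L1)  txn=BusRd  M[L1]=73
step 25: P0: store L2 := 77  ⟶  MII  (L2)  txn=∅  M[L2]=90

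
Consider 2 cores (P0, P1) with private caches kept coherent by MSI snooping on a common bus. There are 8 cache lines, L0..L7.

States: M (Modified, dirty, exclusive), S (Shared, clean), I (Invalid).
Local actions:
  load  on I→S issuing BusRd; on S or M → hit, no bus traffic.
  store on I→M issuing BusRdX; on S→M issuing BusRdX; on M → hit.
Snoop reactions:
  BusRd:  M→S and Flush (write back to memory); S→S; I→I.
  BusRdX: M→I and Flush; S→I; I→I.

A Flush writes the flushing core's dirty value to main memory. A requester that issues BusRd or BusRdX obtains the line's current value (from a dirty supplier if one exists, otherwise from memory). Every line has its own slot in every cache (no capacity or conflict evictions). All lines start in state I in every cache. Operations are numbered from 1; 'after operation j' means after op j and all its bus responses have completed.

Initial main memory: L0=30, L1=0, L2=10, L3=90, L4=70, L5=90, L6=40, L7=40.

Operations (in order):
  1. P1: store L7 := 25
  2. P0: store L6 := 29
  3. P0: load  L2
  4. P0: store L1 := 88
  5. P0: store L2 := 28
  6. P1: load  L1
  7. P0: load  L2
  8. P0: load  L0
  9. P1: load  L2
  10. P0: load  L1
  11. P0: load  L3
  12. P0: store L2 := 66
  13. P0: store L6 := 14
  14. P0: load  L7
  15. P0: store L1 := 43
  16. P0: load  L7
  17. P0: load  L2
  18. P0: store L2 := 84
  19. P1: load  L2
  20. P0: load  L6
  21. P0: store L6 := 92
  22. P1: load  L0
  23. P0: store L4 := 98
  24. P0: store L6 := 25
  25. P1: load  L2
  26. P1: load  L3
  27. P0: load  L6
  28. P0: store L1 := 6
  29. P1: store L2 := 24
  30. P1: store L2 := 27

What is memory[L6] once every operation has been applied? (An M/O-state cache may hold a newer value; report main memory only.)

  op1 P1: store L7 := 25 → I/M on L7; bus BusRdX; mem=40
  op2 P0: store L6 := 29 → M/I on L6; bus BusRdX; mem=40
  op3 P0: load  L2 → S/I on L2; bus BusRd; mem=10
  op4 P0: store L1 := 88 → M/I on L1; bus BusRdX; mem=0
  op5 P0: store L2 := 28 → M/I on L2; bus BusRdX; mem=10
  op6 P1: load  L1 → S/S on L1; bus BusRd Flush; mem=88
  op7 P0: load  L2 → M/I on L2; bus (none); mem=10
  op8 P0: load  L0 → S/I on L0; bus BusRd; mem=30
  op9 P1: load  L2 → S/S on L2; bus BusRd Flush; mem=28
  op10 P0: load  L1 → S/S on L1; bus (none); mem=88
  op11 P0: load  L3 → S/I on L3; bus BusRd; mem=90
  op12 P0: store L2 := 66 → M/I on L2; bus BusRdX; mem=28
  op13 P0: store L6 := 14 → M/I on L6; bus (none); mem=40
  op14 P0: load  L7 → S/S on L7; bus BusRd Flush; mem=25
  op15 P0: store L1 := 43 → M/I on L1; bus BusRdX; mem=88
  op16 P0: load  L7 → S/S on L7; bus (none); mem=25
  op17 P0: load  L2 → M/I on L2; bus (none); mem=28
  op18 P0: store L2 := 84 → M/I on L2; bus (none); mem=28
  op19 P1: load  L2 → S/S on L2; bus BusRd Flush; mem=84
  op20 P0: load  L6 → M/I on L6; bus (none); mem=40
  op21 P0: store L6 := 92 → M/I on L6; bus (none); mem=40
  op22 P1: load  L0 → S/S on L0; bus BusRd; mem=30
  op23 P0: store L4 := 98 → M/I on L4; bus BusRdX; mem=70
  op24 P0: store L6 := 25 → M/I on L6; bus (none); mem=40
  op25 P1: load  L2 → S/S on L2; bus (none); mem=84
  op26 P1: load  L3 → S/S on L3; bus BusRd; mem=90
  op27 P0: load  L6 → M/I on L6; bus (none); mem=40
  op28 P0: store L1 := 6 → M/I on L1; bus (none); mem=88
  op29 P1: store L2 := 24 → I/M on L2; bus BusRdX; mem=84
  op30 P1: store L2 := 27 → I/M on L2; bus (none); mem=84

memory[L6] = 40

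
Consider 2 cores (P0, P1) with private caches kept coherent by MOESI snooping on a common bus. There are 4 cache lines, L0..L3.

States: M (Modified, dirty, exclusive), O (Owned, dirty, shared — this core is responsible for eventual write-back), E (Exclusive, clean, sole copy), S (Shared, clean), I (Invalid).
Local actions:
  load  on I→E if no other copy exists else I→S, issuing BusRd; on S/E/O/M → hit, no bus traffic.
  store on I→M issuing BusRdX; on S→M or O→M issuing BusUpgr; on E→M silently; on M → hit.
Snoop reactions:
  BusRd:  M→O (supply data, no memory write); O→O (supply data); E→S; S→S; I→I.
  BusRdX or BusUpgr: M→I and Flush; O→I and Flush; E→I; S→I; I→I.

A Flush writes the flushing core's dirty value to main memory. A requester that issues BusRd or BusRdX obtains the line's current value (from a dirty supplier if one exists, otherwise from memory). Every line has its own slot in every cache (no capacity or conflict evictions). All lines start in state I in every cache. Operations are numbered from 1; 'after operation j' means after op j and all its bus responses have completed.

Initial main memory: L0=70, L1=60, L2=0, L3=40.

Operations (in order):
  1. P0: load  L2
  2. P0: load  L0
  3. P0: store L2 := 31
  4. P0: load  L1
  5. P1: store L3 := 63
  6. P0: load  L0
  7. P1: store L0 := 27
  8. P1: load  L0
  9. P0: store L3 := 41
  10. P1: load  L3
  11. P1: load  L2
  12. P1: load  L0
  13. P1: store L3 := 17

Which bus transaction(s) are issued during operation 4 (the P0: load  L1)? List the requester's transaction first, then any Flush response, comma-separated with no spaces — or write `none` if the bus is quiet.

bus = BusRd

1. P0: load  L2  bus=[BusRd]  L2: P0=E P1=I  mem[L2]=0
2. P0: load  L0  bus=[BusRd]  L0: P0=E P1=I  mem[L0]=70
3. P0: store L2 := 31  bus=[-]  L2: P0=M P1=I  mem[L2]=0
4. P0: load  L1  bus=[BusRd]  L1: P0=E P1=I  mem[L1]=60
5. P1: store L3 := 63  bus=[BusRdX]  L3: P0=I P1=M  mem[L3]=40
6. P0: load  L0  bus=[-]  L0: P0=E P1=I  mem[L0]=70
7. P1: store L0 := 27  bus=[BusRdX]  L0: P0=I P1=M  mem[L0]=70
8. P1: load  L0  bus=[-]  L0: P0=I P1=M  mem[L0]=70
9. P0: store L3 := 41  bus=[BusRdX,Flush]  L3: P0=M P1=I  mem[L3]=63
10. P1: load  L3  bus=[BusRd]  L3: P0=O P1=S  mem[L3]=63
11. P1: load  L2  bus=[BusRd]  L2: P0=O P1=S  mem[L2]=0
12. P1: load  L0  bus=[-]  L0: P0=I P1=M  mem[L0]=70
13. P1: store L3 := 17  bus=[BusUpgr,Flush]  L3: P0=I P1=M  mem[L3]=41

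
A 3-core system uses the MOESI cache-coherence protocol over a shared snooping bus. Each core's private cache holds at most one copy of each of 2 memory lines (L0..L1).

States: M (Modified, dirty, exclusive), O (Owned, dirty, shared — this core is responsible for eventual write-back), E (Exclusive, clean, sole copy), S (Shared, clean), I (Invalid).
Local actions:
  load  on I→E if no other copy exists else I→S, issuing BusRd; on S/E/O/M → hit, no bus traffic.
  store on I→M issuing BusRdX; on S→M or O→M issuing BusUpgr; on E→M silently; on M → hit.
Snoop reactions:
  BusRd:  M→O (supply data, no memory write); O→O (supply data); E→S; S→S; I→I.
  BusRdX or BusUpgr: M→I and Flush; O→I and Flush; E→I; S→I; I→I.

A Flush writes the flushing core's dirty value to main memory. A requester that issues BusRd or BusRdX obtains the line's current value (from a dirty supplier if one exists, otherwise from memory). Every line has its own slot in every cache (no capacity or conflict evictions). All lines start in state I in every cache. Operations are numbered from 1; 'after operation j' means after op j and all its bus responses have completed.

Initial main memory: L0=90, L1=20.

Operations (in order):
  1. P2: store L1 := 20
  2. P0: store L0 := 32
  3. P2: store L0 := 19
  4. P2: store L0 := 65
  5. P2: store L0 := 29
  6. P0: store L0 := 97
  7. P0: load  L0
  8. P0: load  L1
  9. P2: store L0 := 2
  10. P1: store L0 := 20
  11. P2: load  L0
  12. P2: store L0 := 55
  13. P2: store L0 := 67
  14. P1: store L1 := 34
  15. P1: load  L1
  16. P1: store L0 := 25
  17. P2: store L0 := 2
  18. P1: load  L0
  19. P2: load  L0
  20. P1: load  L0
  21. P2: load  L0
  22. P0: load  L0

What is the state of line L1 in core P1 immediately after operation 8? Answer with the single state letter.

state = I

[1] P2: store L1 := 20 | P0:I, P1:I, P2:M(20) | bus: BusRdX
[2] P0: store L0 := 32 | P0:M(32), P1:I, P2:I | bus: BusRdX
[3] P2: store L0 := 19 | P0:I, P1:I, P2:M(19) | bus: BusRdX,Flush
[4] P2: store L0 := 65 | P0:I, P1:I, P2:M(65) | bus: none
[5] P2: store L0 := 29 | P0:I, P1:I, P2:M(29) | bus: none
[6] P0: store L0 := 97 | P0:M(97), P1:I, P2:I | bus: BusRdX,Flush
[7] P0: load  L0 | P0:M(97), P1:I, P2:I | bus: none
[8] P0: load  L1 | P0:S(20), P1:I, P2:O(20) | bus: BusRd
[9] P2: store L0 := 2 | P0:I, P1:I, P2:M(2) | bus: BusRdX,Flush
[10] P1: store L0 := 20 | P0:I, P1:M(20), P2:I | bus: BusRdX,Flush
[11] P2: load  L0 | P0:I, P1:O(20), P2:S(20) | bus: BusRd
[12] P2: store L0 := 55 | P0:I, P1:I, P2:M(55) | bus: BusUpgr,Flush
[13] P2: store L0 := 67 | P0:I, P1:I, P2:M(67) | bus: none
[14] P1: store L1 := 34 | P0:I, P1:M(34), P2:I | bus: BusRdX,Flush
[15] P1: load  L1 | P0:I, P1:M(34), P2:I | bus: none
[16] P1: store L0 := 25 | P0:I, P1:M(25), P2:I | bus: BusRdX,Flush
[17] P2: store L0 := 2 | P0:I, P1:I, P2:M(2) | bus: BusRdX,Flush
[18] P1: load  L0 | P0:I, P1:S(2), P2:O(2) | bus: BusRd
[19] P2: load  L0 | P0:I, P1:S(2), P2:O(2) | bus: none
[20] P1: load  L0 | P0:I, P1:S(2), P2:O(2) | bus: none
[21] P2: load  L0 | P0:I, P1:S(2), P2:O(2) | bus: none
[22] P0: load  L0 | P0:S(2), P1:S(2), P2:O(2) | bus: BusRd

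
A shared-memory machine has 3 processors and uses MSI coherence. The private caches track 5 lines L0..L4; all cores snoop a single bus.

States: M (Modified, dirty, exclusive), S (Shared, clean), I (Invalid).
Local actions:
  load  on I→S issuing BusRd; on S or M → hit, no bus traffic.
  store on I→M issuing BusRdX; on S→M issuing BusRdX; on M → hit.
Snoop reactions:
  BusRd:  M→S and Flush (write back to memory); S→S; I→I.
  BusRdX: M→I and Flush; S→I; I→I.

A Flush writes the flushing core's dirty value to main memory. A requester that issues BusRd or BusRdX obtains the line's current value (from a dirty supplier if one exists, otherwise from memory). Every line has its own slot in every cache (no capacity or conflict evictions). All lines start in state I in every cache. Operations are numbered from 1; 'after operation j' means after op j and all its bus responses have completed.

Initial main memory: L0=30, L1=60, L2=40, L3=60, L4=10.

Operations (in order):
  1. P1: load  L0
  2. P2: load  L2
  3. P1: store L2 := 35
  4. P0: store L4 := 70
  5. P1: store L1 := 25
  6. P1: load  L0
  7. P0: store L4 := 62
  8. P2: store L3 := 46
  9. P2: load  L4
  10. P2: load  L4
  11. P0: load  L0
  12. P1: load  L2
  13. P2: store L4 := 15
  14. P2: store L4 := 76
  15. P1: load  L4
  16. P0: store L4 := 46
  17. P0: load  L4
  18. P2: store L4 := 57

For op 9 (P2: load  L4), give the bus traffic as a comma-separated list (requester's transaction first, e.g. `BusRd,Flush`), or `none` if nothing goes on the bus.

bus = BusRd,Flush

step 1: P1: load  L0  ⟶  ISI  (L0)  txn=BusRd  M[L0]=30
step 2: P2: load  L2  ⟶  IIS  (L2)  txn=BusRd  M[L2]=40
step 3: P1: store L2 := 35  ⟶  IMI  (L2)  txn=BusRdX  M[L2]=40
step 4: P0: store L4 := 70  ⟶  MII  (L4)  txn=BusRdX  M[L4]=10
step 5: P1: store L1 := 25  ⟶  IMI  (L1)  txn=BusRdX  M[L1]=60
step 6: P1: load  L0  ⟶  ISI  (L0)  txn=∅  M[L0]=30
step 7: P0: store L4 := 62  ⟶  MII  (L4)  txn=∅  M[L4]=10
step 8: P2: store L3 := 46  ⟶  IIM  (L3)  txn=BusRdX  M[L3]=60
step 9: P2: load  L4  ⟶  SIS  (L4)  txn=BusRd+Flush  M[L4]=62
step 10: P2: load  L4  ⟶  SIS  (L4)  txn=∅  M[L4]=62
step 11: P0: load  L0  ⟶  SSI  (L0)  txn=BusRd  M[L0]=30
step 12: P1: load  L2  ⟶  IMI  (L2)  txn=∅  M[L2]=40
step 13: P2: store L4 := 15  ⟶  IIM  (L4)  txn=BusRdX  M[L4]=62
step 14: P2: store L4 := 76  ⟶  IIM  (L4)  txn=∅  M[L4]=62
step 15: P1: load  L4  ⟶  ISS  (L4)  txn=BusRd+Flush  M[L4]=76
step 16: P0: store L4 := 46  ⟶  MII  (L4)  txn=BusRdX  M[L4]=76
step 17: P0: load  L4  ⟶  MII  (L4)  txn=∅  M[L4]=76
step 18: P2: store L4 := 57  ⟶  IIM  (L4)  txn=BusRdX+Flush  M[L4]=46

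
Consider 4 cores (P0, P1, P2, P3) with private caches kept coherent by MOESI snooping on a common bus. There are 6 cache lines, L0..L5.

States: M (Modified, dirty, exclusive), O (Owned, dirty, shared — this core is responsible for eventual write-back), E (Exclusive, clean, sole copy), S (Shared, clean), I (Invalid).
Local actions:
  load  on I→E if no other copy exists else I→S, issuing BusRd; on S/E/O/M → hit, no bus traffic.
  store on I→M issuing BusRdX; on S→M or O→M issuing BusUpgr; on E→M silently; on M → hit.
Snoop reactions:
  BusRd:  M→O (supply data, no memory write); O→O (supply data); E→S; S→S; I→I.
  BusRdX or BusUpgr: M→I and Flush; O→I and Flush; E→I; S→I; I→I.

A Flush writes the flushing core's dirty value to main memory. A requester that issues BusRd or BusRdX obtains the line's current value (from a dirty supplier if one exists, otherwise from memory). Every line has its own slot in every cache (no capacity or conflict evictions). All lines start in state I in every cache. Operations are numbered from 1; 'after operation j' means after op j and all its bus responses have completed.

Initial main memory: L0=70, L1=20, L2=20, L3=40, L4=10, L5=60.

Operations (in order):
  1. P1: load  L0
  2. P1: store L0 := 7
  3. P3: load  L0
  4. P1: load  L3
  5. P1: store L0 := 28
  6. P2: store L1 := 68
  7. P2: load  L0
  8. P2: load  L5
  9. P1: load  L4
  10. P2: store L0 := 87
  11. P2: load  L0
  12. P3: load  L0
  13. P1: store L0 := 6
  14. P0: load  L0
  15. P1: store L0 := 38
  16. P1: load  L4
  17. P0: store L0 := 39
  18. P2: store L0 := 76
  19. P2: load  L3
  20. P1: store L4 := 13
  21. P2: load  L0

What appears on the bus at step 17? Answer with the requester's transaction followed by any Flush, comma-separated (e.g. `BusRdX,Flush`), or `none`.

step 1: P1: load  L0  ⟶  IEII  (L0)  txn=BusRd  M[L0]=70
step 2: P1: store L0 := 7  ⟶  IMII  (L0)  txn=∅  M[L0]=70
step 3: P3: load  L0  ⟶  IOIS  (L0)  txn=BusRd  M[L0]=70
step 4: P1: load  L3  ⟶  IEII  (L3)  txn=BusRd  M[L3]=40
step 5: P1: store L0 := 28  ⟶  IMII  (L0)  txn=BusUpgr  M[L0]=70
step 6: P2: store L1 := 68  ⟶  IIMI  (L1)  txn=BusRdX  M[L1]=20
step 7: P2: load  L0  ⟶  IOSI  (L0)  txn=BusRd  M[L0]=70
step 8: P2: load  L5  ⟶  IIEI  (L5)  txn=BusRd  M[L5]=60
step 9: P1: load  L4  ⟶  IEII  (L4)  txn=BusRd  M[L4]=10
step 10: P2: store L0 := 87  ⟶  IIMI  (L0)  txn=BusUpgr+Flush  M[L0]=28
step 11: P2: load  L0  ⟶  IIMI  (L0)  txn=∅  M[L0]=28
step 12: P3: load  L0  ⟶  IIOS  (L0)  txn=BusRd  M[L0]=28
step 13: P1: store L0 := 6  ⟶  IMII  (L0)  txn=BusRdX+Flush  M[L0]=87
step 14: P0: load  L0  ⟶  SOII  (L0)  txn=BusRd  M[L0]=87
step 15: P1: store L0 := 38  ⟶  IMII  (L0)  txn=BusUpgr  M[L0]=87
step 16: P1: load  L4  ⟶  IEII  (L4)  txn=∅  M[L4]=10
step 17: P0: store L0 := 39  ⟶  MIII  (L0)  txn=BusRdX+Flush  M[L0]=38
step 18: P2: store L0 := 76  ⟶  IIMI  (L0)  txn=BusRdX+Flush  M[L0]=39
step 19: P2: load  L3  ⟶  ISSI  (L3)  txn=BusRd  M[L3]=40
step 20: P1: store L4 := 13  ⟶  IMII  (L4)  txn=∅  M[L4]=10
step 21: P2: load  L0  ⟶  IIMI  (L0)  txn=∅  M[L0]=39

bus = BusRdX,Flush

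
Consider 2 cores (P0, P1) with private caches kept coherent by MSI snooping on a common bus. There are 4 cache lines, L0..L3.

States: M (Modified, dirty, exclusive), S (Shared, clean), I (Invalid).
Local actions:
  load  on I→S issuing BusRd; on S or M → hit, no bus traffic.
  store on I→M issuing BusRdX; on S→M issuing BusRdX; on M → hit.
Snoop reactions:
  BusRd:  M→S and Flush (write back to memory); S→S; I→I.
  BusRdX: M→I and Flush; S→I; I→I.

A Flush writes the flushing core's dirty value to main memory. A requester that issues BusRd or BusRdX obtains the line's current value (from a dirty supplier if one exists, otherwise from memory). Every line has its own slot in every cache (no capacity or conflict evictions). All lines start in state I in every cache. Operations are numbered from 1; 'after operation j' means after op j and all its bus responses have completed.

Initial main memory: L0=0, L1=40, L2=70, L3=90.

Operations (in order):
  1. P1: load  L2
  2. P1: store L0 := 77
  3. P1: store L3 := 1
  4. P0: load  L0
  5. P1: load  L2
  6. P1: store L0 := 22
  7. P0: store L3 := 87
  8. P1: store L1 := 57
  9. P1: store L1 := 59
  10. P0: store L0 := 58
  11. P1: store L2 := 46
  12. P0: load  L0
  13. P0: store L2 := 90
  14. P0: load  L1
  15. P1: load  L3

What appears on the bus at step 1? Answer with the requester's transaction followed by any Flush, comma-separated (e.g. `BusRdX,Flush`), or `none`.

step 1: P1: load  L2  ⟶  IS  (L2)  txn=BusRd  M[L2]=70
step 2: P1: store L0 := 77  ⟶  IM  (L0)  txn=BusRdX  M[L0]=0
step 3: P1: store L3 := 1  ⟶  IM  (L3)  txn=BusRdX  M[L3]=90
step 4: P0: load  L0  ⟶  SS  (L0)  txn=BusRd+Flush  M[L0]=77
step 5: P1: load  L2  ⟶  IS  (L2)  txn=∅  M[L2]=70
step 6: P1: store L0 := 22  ⟶  IM  (L0)  txn=BusRdX  M[L0]=77
step 7: P0: store L3 := 87  ⟶  MI  (L3)  txn=BusRdX+Flush  M[L3]=1
step 8: P1: store L1 := 57  ⟶  IM  (L1)  txn=BusRdX  M[L1]=40
step 9: P1: store L1 := 59  ⟶  IM  (L1)  txn=∅  M[L1]=40
step 10: P0: store L0 := 58  ⟶  MI  (L0)  txn=BusRdX+Flush  M[L0]=22
step 11: P1: store L2 := 46  ⟶  IM  (L2)  txn=BusRdX  M[L2]=70
step 12: P0: load  L0  ⟶  MI  (L0)  txn=∅  M[L0]=22
step 13: P0: store L2 := 90  ⟶  MI  (L2)  txn=BusRdX+Flush  M[L2]=46
step 14: P0: load  L1  ⟶  SS  (L1)  txn=BusRd+Flush  M[L1]=59
step 15: P1: load  L3  ⟶  SS  (L3)  txn=BusRd+Flush  M[L3]=87

bus = BusRd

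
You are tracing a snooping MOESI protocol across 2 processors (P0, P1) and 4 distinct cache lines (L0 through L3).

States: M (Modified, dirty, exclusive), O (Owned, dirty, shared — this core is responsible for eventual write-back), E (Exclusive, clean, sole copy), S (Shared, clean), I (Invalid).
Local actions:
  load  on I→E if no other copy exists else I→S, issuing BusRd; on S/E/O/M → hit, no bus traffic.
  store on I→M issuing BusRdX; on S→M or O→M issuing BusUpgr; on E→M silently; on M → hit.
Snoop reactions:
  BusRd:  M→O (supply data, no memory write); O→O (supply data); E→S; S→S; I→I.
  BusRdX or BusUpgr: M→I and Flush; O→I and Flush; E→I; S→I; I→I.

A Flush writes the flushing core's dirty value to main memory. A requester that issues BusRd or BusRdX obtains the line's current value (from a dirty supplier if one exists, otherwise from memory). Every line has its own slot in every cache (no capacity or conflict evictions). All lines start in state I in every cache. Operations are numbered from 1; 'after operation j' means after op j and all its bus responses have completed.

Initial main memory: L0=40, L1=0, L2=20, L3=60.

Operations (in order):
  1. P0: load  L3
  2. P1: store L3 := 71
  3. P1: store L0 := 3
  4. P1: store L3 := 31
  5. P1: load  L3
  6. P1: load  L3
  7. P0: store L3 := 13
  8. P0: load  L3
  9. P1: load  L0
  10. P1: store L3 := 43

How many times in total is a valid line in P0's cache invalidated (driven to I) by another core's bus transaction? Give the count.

step 1: P0: load  L3  ⟶  EI  (L3)  txn=BusRd  M[L3]=60
step 2: P1: store L3 := 71  ⟶  IM  (L3)  txn=BusRdX  M[L3]=60
step 3: P1: store L0 := 3  ⟶  IM  (L0)  txn=BusRdX  M[L0]=40
step 4: P1: store L3 := 31  ⟶  IM  (L3)  txn=∅  M[L3]=60
step 5: P1: load  L3  ⟶  IM  (L3)  txn=∅  M[L3]=60
step 6: P1: load  L3  ⟶  IM  (L3)  txn=∅  M[L3]=60
step 7: P0: store L3 := 13  ⟶  MI  (L3)  txn=BusRdX+Flush  M[L3]=31
step 8: P0: load  L3  ⟶  MI  (L3)  txn=∅  M[L3]=31
step 9: P1: load  L0  ⟶  IM  (L0)  txn=∅  M[L0]=40
step 10: P1: store L3 := 43  ⟶  IM  (L3)  txn=BusRdX+Flush  M[L3]=13

invalidations = 2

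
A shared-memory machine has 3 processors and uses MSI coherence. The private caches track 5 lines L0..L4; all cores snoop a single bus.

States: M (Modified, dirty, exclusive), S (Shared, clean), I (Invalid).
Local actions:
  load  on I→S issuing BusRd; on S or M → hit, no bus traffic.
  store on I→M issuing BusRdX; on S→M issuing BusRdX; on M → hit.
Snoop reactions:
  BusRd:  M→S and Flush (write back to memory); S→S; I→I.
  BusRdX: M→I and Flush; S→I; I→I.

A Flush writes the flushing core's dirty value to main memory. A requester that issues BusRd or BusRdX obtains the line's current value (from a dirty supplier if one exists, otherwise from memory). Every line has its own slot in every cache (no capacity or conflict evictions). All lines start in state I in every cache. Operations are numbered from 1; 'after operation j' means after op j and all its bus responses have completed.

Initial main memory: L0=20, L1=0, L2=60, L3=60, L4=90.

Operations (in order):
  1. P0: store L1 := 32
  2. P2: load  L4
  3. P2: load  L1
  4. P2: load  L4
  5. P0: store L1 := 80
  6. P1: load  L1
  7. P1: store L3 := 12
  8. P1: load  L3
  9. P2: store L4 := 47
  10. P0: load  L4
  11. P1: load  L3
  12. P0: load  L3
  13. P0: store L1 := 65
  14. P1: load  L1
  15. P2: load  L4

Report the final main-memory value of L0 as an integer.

[1] P0: store L1 := 32 | P0:M(32), P1:I, P2:I | bus: BusRdX
[2] P2: load  L4 | P0:I, P1:I, P2:S(90) | bus: BusRd
[3] P2: load  L1 | P0:S(32), P1:I, P2:S(32) | bus: BusRd,Flush
[4] P2: load  L4 | P0:I, P1:I, P2:S(90) | bus: none
[5] P0: store L1 := 80 | P0:M(80), P1:I, P2:I | bus: BusRdX
[6] P1: load  L1 | P0:S(80), P1:S(80), P2:I | bus: BusRd,Flush
[7] P1: store L3 := 12 | P0:I, P1:M(12), P2:I | bus: BusRdX
[8] P1: load  L3 | P0:I, P1:M(12), P2:I | bus: none
[9] P2: store L4 := 47 | P0:I, P1:I, P2:M(47) | bus: BusRdX
[10] P0: load  L4 | P0:S(47), P1:I, P2:S(47) | bus: BusRd,Flush
[11] P1: load  L3 | P0:I, P1:M(12), P2:I | bus: none
[12] P0: load  L3 | P0:S(12), P1:S(12), P2:I | bus: BusRd,Flush
[13] P0: store L1 := 65 | P0:M(65), P1:I, P2:I | bus: BusRdX
[14] P1: load  L1 | P0:S(65), P1:S(65), P2:I | bus: BusRd,Flush
[15] P2: load  L4 | P0:S(47), P1:I, P2:S(47) | bus: none

memory[L0] = 20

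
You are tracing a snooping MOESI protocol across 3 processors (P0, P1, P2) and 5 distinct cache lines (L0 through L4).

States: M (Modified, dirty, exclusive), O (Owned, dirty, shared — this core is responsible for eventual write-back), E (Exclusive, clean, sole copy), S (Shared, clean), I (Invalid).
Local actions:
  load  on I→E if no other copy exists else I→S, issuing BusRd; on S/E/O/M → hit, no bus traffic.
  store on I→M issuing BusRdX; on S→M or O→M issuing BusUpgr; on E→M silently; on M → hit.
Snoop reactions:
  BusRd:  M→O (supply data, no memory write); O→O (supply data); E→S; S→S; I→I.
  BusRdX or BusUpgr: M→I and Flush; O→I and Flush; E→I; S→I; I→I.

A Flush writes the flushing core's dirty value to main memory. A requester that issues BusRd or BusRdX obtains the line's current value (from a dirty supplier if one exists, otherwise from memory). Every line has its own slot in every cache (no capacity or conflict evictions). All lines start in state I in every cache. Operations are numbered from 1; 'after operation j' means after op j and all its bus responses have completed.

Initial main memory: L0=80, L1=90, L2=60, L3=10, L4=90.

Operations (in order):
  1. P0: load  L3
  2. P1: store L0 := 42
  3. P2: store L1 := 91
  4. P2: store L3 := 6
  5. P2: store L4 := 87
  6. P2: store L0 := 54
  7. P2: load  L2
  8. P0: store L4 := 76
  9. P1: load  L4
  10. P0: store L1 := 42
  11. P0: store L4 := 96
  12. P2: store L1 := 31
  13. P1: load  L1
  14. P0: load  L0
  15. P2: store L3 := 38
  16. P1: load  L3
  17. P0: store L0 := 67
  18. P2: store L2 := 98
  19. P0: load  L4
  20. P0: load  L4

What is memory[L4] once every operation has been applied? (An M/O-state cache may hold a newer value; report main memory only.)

memory[L4] = 87

[1] P0: load  L3 | P0:E(10), P1:I, P2:I | bus: BusRd
[2] P1: store L0 := 42 | P0:I, P1:M(42), P2:I | bus: BusRdX
[3] P2: store L1 := 91 | P0:I, P1:I, P2:M(91) | bus: BusRdX
[4] P2: store L3 := 6 | P0:I, P1:I, P2:M(6) | bus: BusRdX
[5] P2: store L4 := 87 | P0:I, P1:I, P2:M(87) | bus: BusRdX
[6] P2: store L0 := 54 | P0:I, P1:I, P2:M(54) | bus: BusRdX,Flush
[7] P2: load  L2 | P0:I, P1:I, P2:E(60) | bus: BusRd
[8] P0: store L4 := 76 | P0:M(76), P1:I, P2:I | bus: BusRdX,Flush
[9] P1: load  L4 | P0:O(76), P1:S(76), P2:I | bus: BusRd
[10] P0: store L1 := 42 | P0:M(42), P1:I, P2:I | bus: BusRdX,Flush
[11] P0: store L4 := 96 | P0:M(96), P1:I, P2:I | bus: BusUpgr
[12] P2: store L1 := 31 | P0:I, P1:I, P2:M(31) | bus: BusRdX,Flush
[13] P1: load  L1 | P0:I, P1:S(31), P2:O(31) | bus: BusRd
[14] P0: load  L0 | P0:S(54), P1:I, P2:O(54) | bus: BusRd
[15] P2: store L3 := 38 | P0:I, P1:I, P2:M(38) | bus: none
[16] P1: load  L3 | P0:I, P1:S(38), P2:O(38) | bus: BusRd
[17] P0: store L0 := 67 | P0:M(67), P1:I, P2:I | bus: BusUpgr,Flush
[18] P2: store L2 := 98 | P0:I, P1:I, P2:M(98) | bus: none
[19] P0: load  L4 | P0:M(96), P1:I, P2:I | bus: none
[20] P0: load  L4 | P0:M(96), P1:I, P2:I | bus: none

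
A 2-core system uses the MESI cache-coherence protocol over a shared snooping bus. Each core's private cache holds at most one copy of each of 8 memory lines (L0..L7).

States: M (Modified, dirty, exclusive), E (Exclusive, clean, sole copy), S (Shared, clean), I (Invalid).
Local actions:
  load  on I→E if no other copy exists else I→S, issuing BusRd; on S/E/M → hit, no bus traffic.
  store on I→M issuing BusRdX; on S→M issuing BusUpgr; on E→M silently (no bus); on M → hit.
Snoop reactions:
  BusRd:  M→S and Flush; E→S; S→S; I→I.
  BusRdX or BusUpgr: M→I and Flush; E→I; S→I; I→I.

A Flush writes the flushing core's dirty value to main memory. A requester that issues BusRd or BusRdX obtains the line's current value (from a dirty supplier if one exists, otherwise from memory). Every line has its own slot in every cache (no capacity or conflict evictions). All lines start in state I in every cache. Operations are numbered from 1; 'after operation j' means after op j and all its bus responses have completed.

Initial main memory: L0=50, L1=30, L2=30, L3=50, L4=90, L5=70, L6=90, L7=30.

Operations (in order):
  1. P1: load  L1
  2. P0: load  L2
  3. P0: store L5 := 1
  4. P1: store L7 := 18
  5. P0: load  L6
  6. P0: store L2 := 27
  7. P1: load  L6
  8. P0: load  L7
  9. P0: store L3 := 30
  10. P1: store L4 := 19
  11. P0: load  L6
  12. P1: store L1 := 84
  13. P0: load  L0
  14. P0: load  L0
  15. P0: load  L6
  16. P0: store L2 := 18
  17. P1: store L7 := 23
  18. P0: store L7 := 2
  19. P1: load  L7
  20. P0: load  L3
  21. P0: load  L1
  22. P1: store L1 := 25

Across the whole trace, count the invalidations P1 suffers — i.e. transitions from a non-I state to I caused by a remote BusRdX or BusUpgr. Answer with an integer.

  op1 P1: load  L1 → I/E on L1; bus BusRd; mem=30
  op2 P0: load  L2 → E/I on L2; bus BusRd; mem=30
  op3 P0: store L5 := 1 → M/I on L5; bus BusRdX; mem=70
  op4 P1: store L7 := 18 → I/M on L7; bus BusRdX; mem=30
  op5 P0: load  L6 → E/I on L6; bus BusRd; mem=90
  op6 P0: store L2 := 27 → M/I on L2; bus (none); mem=30
  op7 P1: load  L6 → S/S on L6; bus BusRd; mem=90
  op8 P0: load  L7 → S/S on L7; bus BusRd Flush; mem=18
  op9 P0: store L3 := 30 → M/I on L3; bus BusRdX; mem=50
  op10 P1: store L4 := 19 → I/M on L4; bus BusRdX; mem=90
  op11 P0: load  L6 → S/S on L6; bus (none); mem=90
  op12 P1: store L1 := 84 → I/M on L1; bus (none); mem=30
  op13 P0: load  L0 → E/I on L0; bus BusRd; mem=50
  op14 P0: load  L0 → E/I on L0; bus (none); mem=50
  op15 P0: load  L6 → S/S on L6; bus (none); mem=90
  op16 P0: store L2 := 18 → M/I on L2; bus (none); mem=30
  op17 P1: store L7 := 23 → I/M on L7; bus BusUpgr; mem=18
  op18 P0: store L7 := 2 → M/I on L7; bus BusRdX Flush; mem=23
  op19 P1: load  L7 → S/S on L7; bus BusRd Flush; mem=2
  op20 P0: load  L3 → M/I on L3; bus (none); mem=50
  op21 P0: load  L1 → S/S on L1; bus BusRd Flush; mem=84
  op22 P1: store L1 := 25 → I/M on L1; bus BusUpgr; mem=84

invalidations = 1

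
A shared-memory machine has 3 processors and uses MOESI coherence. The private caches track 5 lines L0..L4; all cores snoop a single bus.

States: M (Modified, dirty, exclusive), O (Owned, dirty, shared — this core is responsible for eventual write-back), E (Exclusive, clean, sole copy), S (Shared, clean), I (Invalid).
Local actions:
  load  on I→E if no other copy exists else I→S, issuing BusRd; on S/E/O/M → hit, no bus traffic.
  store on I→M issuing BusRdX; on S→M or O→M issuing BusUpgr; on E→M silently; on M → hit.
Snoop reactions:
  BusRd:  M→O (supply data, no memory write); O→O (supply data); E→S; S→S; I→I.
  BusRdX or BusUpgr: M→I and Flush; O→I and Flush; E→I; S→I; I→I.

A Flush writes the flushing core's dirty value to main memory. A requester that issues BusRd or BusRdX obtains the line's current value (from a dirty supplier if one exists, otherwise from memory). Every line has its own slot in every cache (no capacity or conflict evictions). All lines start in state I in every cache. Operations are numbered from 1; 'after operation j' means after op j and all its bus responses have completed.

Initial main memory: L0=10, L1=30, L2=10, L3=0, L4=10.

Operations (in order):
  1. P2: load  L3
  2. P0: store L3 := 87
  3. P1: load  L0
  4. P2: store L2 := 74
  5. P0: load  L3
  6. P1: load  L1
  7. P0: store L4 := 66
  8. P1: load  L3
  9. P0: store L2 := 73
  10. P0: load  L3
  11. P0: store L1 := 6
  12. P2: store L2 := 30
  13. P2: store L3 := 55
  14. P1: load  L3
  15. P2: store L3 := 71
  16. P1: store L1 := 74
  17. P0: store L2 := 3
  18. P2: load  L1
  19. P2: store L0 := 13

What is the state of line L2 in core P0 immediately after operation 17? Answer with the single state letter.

state = M

[1] P2: load  L3 | P0:I, P1:I, P2:E(0) | bus: BusRd
[2] P0: store L3 := 87 | P0:M(87), P1:I, P2:I | bus: BusRdX
[3] P1: load  L0 | P0:I, P1:E(10), P2:I | bus: BusRd
[4] P2: store L2 := 74 | P0:I, P1:I, P2:M(74) | bus: BusRdX
[5] P0: load  L3 | P0:M(87), P1:I, P2:I | bus: none
[6] P1: load  L1 | P0:I, P1:E(30), P2:I | bus: BusRd
[7] P0: store L4 := 66 | P0:M(66), P1:I, P2:I | bus: BusRdX
[8] P1: load  L3 | P0:O(87), P1:S(87), P2:I | bus: BusRd
[9] P0: store L2 := 73 | P0:M(73), P1:I, P2:I | bus: BusRdX,Flush
[10] P0: load  L3 | P0:O(87), P1:S(87), P2:I | bus: none
[11] P0: store L1 := 6 | P0:M(6), P1:I, P2:I | bus: BusRdX
[12] P2: store L2 := 30 | P0:I, P1:I, P2:M(30) | bus: BusRdX,Flush
[13] P2: store L3 := 55 | P0:I, P1:I, P2:M(55) | bus: BusRdX,Flush
[14] P1: load  L3 | P0:I, P1:S(55), P2:O(55) | bus: BusRd
[15] P2: store L3 := 71 | P0:I, P1:I, P2:M(71) | bus: BusUpgr
[16] P1: store L1 := 74 | P0:I, P1:M(74), P2:I | bus: BusRdX,Flush
[17] P0: store L2 := 3 | P0:M(3), P1:I, P2:I | bus: BusRdX,Flush
[18] P2: load  L1 | P0:I, P1:O(74), P2:S(74) | bus: BusRd
[19] P2: store L0 := 13 | P0:I, P1:I, P2:M(13) | bus: BusRdX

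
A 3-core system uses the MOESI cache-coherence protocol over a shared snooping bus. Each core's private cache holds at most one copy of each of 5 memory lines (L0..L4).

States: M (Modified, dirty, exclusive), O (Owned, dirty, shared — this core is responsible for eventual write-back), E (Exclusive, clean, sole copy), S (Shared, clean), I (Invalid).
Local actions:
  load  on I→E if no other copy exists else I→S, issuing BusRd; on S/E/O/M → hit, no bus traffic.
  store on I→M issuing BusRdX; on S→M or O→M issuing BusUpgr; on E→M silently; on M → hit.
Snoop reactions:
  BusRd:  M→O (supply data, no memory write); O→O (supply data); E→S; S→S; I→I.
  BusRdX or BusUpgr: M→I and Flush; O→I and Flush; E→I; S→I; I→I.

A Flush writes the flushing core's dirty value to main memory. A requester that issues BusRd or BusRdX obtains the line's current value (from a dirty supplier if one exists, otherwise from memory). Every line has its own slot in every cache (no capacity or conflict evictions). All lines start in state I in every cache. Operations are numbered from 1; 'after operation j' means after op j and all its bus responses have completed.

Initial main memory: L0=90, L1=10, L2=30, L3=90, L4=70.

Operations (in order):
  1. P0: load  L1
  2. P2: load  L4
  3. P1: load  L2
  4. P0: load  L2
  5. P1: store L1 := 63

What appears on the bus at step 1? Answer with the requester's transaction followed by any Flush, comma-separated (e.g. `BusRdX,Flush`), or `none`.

bus = BusRd

step 1: P0: load  L1  ⟶  EII  (L1)  txn=BusRd  M[L1]=10
step 2: P2: load  L4  ⟶  IIE  (L4)  txn=BusRd  M[L4]=70
step 3: P1: load  L2  ⟶  IEI  (L2)  txn=BusRd  M[L2]=30
step 4: P0: load  L2  ⟶  SSI  (L2)  txn=BusRd  M[L2]=30
step 5: P1: store L1 := 63  ⟶  IMI  (L1)  txn=BusRdX  M[L1]=10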